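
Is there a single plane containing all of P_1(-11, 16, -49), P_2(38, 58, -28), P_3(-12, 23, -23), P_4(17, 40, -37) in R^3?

Yes

With P_1 as base: P_1P_2 = (49, 42, 21), P_1P_3 = (-1, 7, 26), P_1P_4 = (28, 24, 12).
P_1P_3 × P_1P_4 = (-540, 740, -220).
P_1P_2 · (P_1P_3 × P_1P_4) = 0.
The scalar triple product vanishes, so the four points are coplanar.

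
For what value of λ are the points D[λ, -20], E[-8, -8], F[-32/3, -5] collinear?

Collinearity: (D − E) must be parallel to (F − E) = (-8/3, 3).
Cross-multiplying the components: (λ − (-8))·(3) = (-12)·(-8/3).
Solving gives λ = 8/3.

8/3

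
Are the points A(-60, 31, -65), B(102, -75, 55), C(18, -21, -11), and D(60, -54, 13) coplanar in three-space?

The four points are coplanar iff the 3×3 determinant with rows AB, AC, AD is zero.
Rows: (162, -106, 120), (78, -52, 54), (120, -85, 78).
Expanding along the first row: (162)(534) − (-106)(-396) + (120)(-390) = -2268.
Nonzero ⇒ not coplanar.

No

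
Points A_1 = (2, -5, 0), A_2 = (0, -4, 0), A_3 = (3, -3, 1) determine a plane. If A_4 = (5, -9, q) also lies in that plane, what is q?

Coplanarity requires A_1A_2 · (A_1A_3 × A_1A_4) = 0.
A_1A_2 = (-2, 1, 0), A_1A_3 = (1, 2, 1); the triple product is linear in q with coefficient -5 and constant term -5.
Setting it to zero: q = -1.

-1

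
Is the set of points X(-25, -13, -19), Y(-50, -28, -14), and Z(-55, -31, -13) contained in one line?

XY = (-25, -15, 5), XZ = (-30, -18, 6).
Each component of XZ is 6/5 times the corresponding component of XY, so XZ = 6/5·XY and the points are collinear.

Yes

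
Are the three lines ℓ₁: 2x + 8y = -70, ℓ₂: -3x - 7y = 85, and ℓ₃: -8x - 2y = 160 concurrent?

The three lines meet at one point iff the augmented coefficient matrix [aᵢ bᵢ cᵢ] has rank < 3, i.e. its determinant vanishes.
Here the determinant is 0.
It vanishes, so the lines are concurrent at (-19, -4).

Yes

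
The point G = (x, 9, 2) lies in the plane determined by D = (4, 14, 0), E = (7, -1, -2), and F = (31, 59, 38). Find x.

Coplanarity requires DE · (DF × DG) = 0.
DE = (3, -15, -2), DF = (27, 45, 38); the triple product is linear in x with coefficient -480 and constant term 3840.
Setting it to zero: x = 8.

8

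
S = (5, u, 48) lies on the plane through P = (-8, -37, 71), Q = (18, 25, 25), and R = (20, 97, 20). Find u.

The plane through P, Q, R has equation 3002x + 38y + 1748z = 98686.
Substituting S: (38)u + (98914) = 98686, so u = -6.

-6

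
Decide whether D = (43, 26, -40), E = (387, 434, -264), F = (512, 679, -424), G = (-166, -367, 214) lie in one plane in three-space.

Yes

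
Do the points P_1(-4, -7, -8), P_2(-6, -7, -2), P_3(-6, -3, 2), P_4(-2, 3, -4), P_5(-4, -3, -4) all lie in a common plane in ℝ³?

The plane through P_1, P_2, P_3 has normal n = P_1P_2 × P_1P_3 = (-24, 8, -8) and equation n·P = 104.
Checking the remaining points: n·P_4 = 104, n·P_5 = 104.
All equal 104, so all 5 points lie in one plane.

Yes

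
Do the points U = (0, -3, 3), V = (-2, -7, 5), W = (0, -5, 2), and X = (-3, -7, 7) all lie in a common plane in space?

Yes

With U as base: UV = (-2, -4, 2), UW = (0, -2, -1), UX = (-3, -4, 4).
UW × UX = (-12, 3, -6).
UV · (UW × UX) = 0.
The scalar triple product vanishes, so the four points are coplanar.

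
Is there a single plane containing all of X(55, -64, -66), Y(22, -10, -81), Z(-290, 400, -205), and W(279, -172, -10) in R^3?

Yes

The four points are coplanar iff the 3×3 determinant with rows XY, XZ, XW is zero.
Rows: (-33, 54, -15), (-345, 464, -139), (224, -108, 56).
Expanding along the first row: (-33)(10972) − (54)(11816) + (-15)(-66676) = 0.
Zero determinant ⇒ coplanar.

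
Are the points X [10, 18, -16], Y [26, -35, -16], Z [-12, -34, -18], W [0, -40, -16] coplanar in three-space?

The four points are coplanar iff the 3×3 determinant with rows XY, XZ, XW is zero.
Rows: (16, -53, 0), (-22, -52, -2), (-10, -58, 0).
Expanding along the first row: (16)(-116) − (-53)(-20) + (0)(756) = -2916.
Nonzero ⇒ not coplanar.

No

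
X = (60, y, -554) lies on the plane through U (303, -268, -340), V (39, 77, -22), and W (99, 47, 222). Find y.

-28

Coplanarity requires UV · (UW × UX) = 0.
UV = (-264, 345, 318), UW = (-204, 315, 562); the triple product is linear in y with coefficient 83496 and constant term 2337888.
Setting it to zero: y = -28.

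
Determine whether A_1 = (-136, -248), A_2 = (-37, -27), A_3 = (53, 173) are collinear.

A_1A_2 = (99, 221), A_1A_3 = (189, 421).
If collinear, A_1A_3 would be a scalar multiple of A_1A_2. But (99)·(421) ≠ (221)·(189) (difference -90), so they are not parallel; the points are not collinear.

No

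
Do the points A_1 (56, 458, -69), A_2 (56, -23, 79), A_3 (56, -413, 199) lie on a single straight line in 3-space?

A_1A_2 = (0, -481, 148), A_1A_3 = (0, -871, 268).
Each component of A_1A_3 is 67/37 times the corresponding component of A_1A_2, so A_1A_3 = 67/37·A_1A_2 and the points are collinear.

Yes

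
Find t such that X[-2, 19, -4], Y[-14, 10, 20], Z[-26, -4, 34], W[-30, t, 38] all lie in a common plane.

Normal to plane XYZ: n = (210, -120, 60); plane equation n·P = -2940.
Requiring n·W = -2940: (-120)t + (-4020) = -2940.
So t = -9.

-9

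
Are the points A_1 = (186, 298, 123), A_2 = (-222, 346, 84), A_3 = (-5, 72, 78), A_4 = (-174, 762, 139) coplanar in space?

A normal to the plane through A_1, A_2, A_3 is n = A_1A_2 × A_1A_3 = (-10974, -10911, 101376).
The plane has equation n·P = 7176606. For A_4: n·A_4 = 7686558.
7686558 ≠ 7176606, so A_4 is off the plane.

No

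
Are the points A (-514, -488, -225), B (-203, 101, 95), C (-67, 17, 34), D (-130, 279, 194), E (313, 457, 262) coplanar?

No

The plane through A, B, C has normal n = AB × AC = (-9049, 62491, -106228) and equation n·P = -1943122.
Checking the remaining points: n·D = -1996873, n·E = -2105686.
Since n·D = -1996873 ≠ -1943122, D is off the plane and the points are not all coplanar.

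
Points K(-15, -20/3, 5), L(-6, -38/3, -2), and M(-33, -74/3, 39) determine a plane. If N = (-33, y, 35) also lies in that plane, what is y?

-56/3

The plane through K, L, M has equation −330x − 180y − 270z = 4800.
Substituting N: (-180)y + (1440) = 4800, so y = -56/3.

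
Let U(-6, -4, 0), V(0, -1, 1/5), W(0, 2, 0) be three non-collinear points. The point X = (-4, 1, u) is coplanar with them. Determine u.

-1/5

Coplanarity requires UV · (UW × UX) = 0.
UV = (6, 3, 1/5), UW = (6, 6, 0); the triple product is linear in u with coefficient 18 and constant term 18/5.
Setting it to zero: u = -1/5.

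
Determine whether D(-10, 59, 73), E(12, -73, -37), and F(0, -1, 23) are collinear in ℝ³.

DE = (22, -132, -110), DF = (10, -60, -50).
Each component of DF is 5/11 times the corresponding component of DE, so DF = 5/11·DE and the points are collinear.

Yes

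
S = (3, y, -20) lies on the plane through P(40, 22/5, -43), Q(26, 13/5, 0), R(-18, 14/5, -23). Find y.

A normal to the plane is n = PQ × PR = (164/5, -2214, -82).
S lies in the plane iff n · PS = 0.
This gives (-2214)y + (6642) = 0, so y = 3.

3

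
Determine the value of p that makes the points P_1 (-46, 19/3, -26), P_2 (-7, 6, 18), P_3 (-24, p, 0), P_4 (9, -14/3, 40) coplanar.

The points are coplanar iff P_1P_2 · (P_1P_3 × P_1P_4) = 0.
Expanding, this is linear in p: (154)p + (-462) = 0.
So p = 3.

3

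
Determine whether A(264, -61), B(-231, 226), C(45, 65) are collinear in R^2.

AB = (-495, 287), AC = (-219, 126).
If collinear, AC would be a scalar multiple of AB. But (-495)·(126) ≠ (287)·(-219) (difference 483), so they are not parallel; the points are not collinear.

No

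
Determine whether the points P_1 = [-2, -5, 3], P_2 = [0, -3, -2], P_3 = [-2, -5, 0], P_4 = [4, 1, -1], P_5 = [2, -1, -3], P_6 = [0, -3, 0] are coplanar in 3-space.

Yes

The plane through P_1, P_2, P_3 has normal n = P_1P_2 × P_1P_3 = (-6, 6, 0) and equation n·P = -18.
Checking the remaining points: n·P_4 = -18, n·P_5 = -18, n·P_6 = -18.
All equal -18, so all 6 points lie in one plane.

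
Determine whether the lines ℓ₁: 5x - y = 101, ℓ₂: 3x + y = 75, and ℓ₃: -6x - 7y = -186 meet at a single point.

No

The three lines meet at one point iff the augmented coefficient matrix [aᵢ bᵢ cᵢ] has rank < 3, i.e. its determinant vanishes.
Here the determinant is 72.
Nonzero, so no common point exists.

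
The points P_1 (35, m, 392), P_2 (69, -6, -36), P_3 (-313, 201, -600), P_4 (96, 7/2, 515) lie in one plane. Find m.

35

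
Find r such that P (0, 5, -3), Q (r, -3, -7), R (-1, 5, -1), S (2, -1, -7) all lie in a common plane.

Normal to plane PRS: n = (12, 0, 6); plane equation n·X = -18.
Requiring n·Q = -18: (12)r + (-42) = -18.
So r = 2.

2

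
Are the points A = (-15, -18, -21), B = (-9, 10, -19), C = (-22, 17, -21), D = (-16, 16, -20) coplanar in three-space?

With A as base: AB = (6, 28, 2), AC = (-7, 35, 0), AD = (-1, 34, 1).
AC × AD = (35, 7, -203).
AB · (AC × AD) = 0.
The scalar triple product vanishes, so the four points are coplanar.

Yes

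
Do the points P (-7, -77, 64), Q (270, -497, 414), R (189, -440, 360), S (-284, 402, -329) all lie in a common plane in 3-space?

No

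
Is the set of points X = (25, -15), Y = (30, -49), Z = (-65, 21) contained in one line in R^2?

XY = (5, -34), XZ = (-90, 36).
det[XY; XZ] = (5)(36) − (-34)(-90) = -2880.
The determinant is nonzero, so they are not collinear.

No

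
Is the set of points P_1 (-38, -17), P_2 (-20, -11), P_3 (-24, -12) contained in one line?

No

P_1P_2 = (18, 6), P_1P_3 = (14, 5).
det[P_1P_2; P_1P_3] = (18)(5) − (6)(14) = 6.
The determinant is nonzero, so they are not collinear.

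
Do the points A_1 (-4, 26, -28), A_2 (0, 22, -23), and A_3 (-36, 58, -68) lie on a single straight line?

A_1A_2 = (4, -4, 5), A_1A_3 = (-32, 32, -40).
A_1A_2 × A_1A_3 = (0, 0, 0).
The cross product vanishes, so the three points are collinear.

Yes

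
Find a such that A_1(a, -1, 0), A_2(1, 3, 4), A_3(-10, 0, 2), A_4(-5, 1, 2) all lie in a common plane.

-11

The points are coplanar iff A_1A_2 · (A_1A_3 × A_1A_4) = 0.
Expanding, this is linear in a: (-2)a + (-22) = 0.
So a = -11.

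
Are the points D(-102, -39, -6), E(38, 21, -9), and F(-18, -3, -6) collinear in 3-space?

DE = (140, 60, -3), DF = (84, 36, 0).
Comparing components 2 and 3: (60)(0) − (-3)(36) = 108 ≠ 0, so DE and DF are not parallel and the points are not collinear.

No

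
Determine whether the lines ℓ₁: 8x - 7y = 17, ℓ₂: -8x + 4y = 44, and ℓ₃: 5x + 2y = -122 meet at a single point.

No

The three lines meet at one point iff the augmented coefficient matrix [aᵢ bᵢ cᵢ] has rank < 3, i.e. its determinant vanishes.
Here the determinant is 72.
Nonzero, so no common point exists.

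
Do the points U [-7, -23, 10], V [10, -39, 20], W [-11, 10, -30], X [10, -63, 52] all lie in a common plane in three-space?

No

With U as base: UV = (17, -16, 10), UW = (-4, 33, -40), UX = (17, -40, 42).
UW × UX = (-214, -512, -401).
UV · (UW × UX) = 544.
Since 544 ≠ 0, the four points are not coplanar.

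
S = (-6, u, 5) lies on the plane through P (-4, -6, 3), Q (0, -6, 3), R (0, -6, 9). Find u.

-6

Coplanarity requires PQ · (PR × PS) = 0.
PQ = (4, 0, 0), PR = (4, 0, 6); the triple product is linear in u with coefficient -24 and constant term -144.
Setting it to zero: u = -6.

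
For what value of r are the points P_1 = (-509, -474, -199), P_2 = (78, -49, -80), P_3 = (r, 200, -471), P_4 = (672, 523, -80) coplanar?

-142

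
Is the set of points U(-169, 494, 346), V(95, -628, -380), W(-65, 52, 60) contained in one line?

Yes

UV = (264, -1122, -726), UW = (104, -442, -286).
Each component of UW is 13/33 times the corresponding component of UV, so UW = 13/33·UV and the points are collinear.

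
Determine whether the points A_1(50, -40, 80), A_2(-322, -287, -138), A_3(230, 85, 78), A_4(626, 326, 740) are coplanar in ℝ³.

The four points are coplanar iff the 3×3 determinant with rows A_1A_2, A_1A_3, A_1A_4 is zero.
Rows: (-372, -247, -218), (180, 125, -2), (576, 366, 660).
Expanding along the first row: (-372)(83232) − (-247)(119952) + (-218)(-6120) = 0.
Zero determinant ⇒ coplanar.

Yes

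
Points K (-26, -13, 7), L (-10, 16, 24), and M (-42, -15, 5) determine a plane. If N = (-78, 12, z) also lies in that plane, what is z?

18

Coplanarity requires KL · (KM × KN) = 0.
KL = (16, 29, 17), KM = (-16, -2, -2); the triple product is linear in z with coefficient 432 and constant term -7776.
Setting it to zero: z = 18.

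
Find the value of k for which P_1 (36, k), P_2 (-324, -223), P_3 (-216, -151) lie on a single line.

Collinearity: (P_1 − P_2) must be parallel to (P_3 − P_2) = (108, 72).
Cross-multiplying the components: (k − (-223))·(108) = (360)·(72).
Solving gives k = 17.

17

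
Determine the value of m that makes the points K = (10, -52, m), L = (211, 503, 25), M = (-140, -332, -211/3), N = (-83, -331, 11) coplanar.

Coplanarity ⇔ det[KL; KM; KN] = 0.
Expanding, this is linear in m: (-47244)m + (377952) = 0.
So m = 8.

8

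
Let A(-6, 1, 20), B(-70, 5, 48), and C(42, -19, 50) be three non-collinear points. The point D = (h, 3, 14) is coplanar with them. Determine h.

A normal to the plane is n = AB × AC = (680, 3264, 1088).
D lies in the plane iff n · AD = 0.
This gives (680)h + (4080) = 0, so h = -6.

-6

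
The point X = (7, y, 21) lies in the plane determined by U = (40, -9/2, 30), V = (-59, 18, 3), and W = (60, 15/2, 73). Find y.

A normal to the plane is n = UV × UW = (2583/2, 3717, -1638).
X lies in the plane iff n · UX = 0.
This gives (3717)y + (-11151) = 0, so y = 3.

3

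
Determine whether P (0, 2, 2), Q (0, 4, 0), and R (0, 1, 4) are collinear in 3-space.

No

PQ = (0, 2, -2), PR = (0, -1, 2).
PQ × PR = (2, 0, 0).
The cross product is nonzero, so the points do not lie on one line.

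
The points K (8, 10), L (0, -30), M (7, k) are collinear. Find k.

5

The three points are collinear iff det[KL; KM] = 0.
This determinant is linear in k: (-8)k + (40) = 0, so k = 5.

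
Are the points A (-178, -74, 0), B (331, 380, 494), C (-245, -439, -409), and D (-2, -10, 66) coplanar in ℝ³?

The four points are coplanar iff the 3×3 determinant with rows AB, AC, AD is zero.
Rows: (509, 454, 494), (-67, -365, -409), (176, 64, 66).
Expanding along the first row: (509)(2086) − (454)(67562) + (494)(59952) = 4914.
Nonzero ⇒ not coplanar.

No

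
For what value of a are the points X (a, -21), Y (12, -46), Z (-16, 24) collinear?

2

The three points are collinear iff det[XY; XZ] = 0.
This determinant is linear in a: (-70)a + (140) = 0, so a = 2.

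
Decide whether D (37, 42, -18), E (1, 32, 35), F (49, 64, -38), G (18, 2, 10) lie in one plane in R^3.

A normal to the plane through D, E, F is n = DE × DF = (-966, -84, -672).
The plane has equation n·P = -27174. For G: n·G = -24276.
-24276 ≠ -27174, so G is off the plane.

No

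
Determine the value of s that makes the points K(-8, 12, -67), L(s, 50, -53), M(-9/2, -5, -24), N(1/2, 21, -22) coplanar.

Normal to plane KMN: n = (-1152, 208, 176); plane equation n·P = -80.
Requiring n·L = -80: (-1152)s + (1072) = -80.
So s = 1.

1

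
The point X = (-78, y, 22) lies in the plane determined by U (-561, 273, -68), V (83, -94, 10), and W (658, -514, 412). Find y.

A normal to the plane is n = UV × UW = (-114774, -214038, -59455).
X lies in the plane iff n · UX = 0.
This gives (-214038)y + (-2354418) = 0, so y = -11.

-11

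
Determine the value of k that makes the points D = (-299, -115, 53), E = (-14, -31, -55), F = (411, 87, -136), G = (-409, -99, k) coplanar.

Normal to plane DEF: n = (5940, -22815, -2070); plane equation n·P = 737955.
Requiring n·G = 737955: (-2070)k + (-170775) = 737955.
So k = -439.

-439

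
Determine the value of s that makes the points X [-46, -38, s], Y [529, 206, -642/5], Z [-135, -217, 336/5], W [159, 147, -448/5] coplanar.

-38/5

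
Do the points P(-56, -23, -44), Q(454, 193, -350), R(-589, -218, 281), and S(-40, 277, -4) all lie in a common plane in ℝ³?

Yes

With P as base: PQ = (510, 216, -306), PR = (-533, -195, 325), PS = (16, 300, 40).
PR × PS = (-105300, 26520, -156780).
PQ · (PR × PS) = 0.
The scalar triple product vanishes, so the four points are coplanar.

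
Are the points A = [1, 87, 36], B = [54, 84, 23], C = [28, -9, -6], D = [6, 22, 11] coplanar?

With A as base: AB = (53, -3, -13), AC = (27, -96, -42), AD = (5, -65, -25).
AC × AD = (-330, 465, -1275).
AB · (AC × AD) = -2310.
Since -2310 ≠ 0, the four points are not coplanar.

No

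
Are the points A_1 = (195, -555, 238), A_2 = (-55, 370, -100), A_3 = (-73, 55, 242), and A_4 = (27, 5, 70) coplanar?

The four points are coplanar iff the 3×3 determinant with rows A_1A_2, A_1A_3, A_1A_4 is zero.
Rows: (-250, 925, -338), (-268, 610, 4), (-168, 560, -168).
Expanding along the first row: (-250)(-104720) − (925)(45696) + (-338)(-47600) = 0.
Zero determinant ⇒ coplanar.

Yes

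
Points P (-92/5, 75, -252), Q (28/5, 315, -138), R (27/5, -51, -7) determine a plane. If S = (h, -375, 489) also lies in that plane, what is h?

253/5

A normal to the plane is n = PQ × PR = (73164, -15834/5, -8736).
S lies in the plane iff n · PS = 0.
This gives (73164)h + (-18510492/5) = 0, so h = 253/5.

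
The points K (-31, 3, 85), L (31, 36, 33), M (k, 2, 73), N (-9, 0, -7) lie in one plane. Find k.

-29

Normal to plane KLN: n = (-3192, 4560, -912); plane equation n·P = 35112.
Requiring n·M = 35112: (-3192)k + (-57456) = 35112.
So k = -29.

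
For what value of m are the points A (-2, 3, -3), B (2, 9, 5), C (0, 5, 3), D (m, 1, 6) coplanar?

-1

Normal to plane ABC: n = (20, -8, -4); plane equation n·P = -52.
Requiring n·D = -52: (20)m + (-32) = -52.
So m = -1.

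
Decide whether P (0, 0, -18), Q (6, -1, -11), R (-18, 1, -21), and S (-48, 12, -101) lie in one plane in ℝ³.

The four points are coplanar iff the 3×3 determinant with rows PQ, PR, PS is zero.
Rows: (6, -1, 7), (-18, 1, -3), (-48, 12, -83).
Expanding along the first row: (6)(-47) − (-1)(1350) + (7)(-168) = -108.
Nonzero ⇒ not coplanar.

No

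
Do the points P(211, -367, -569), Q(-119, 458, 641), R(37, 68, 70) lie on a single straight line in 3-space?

PQ = (-330, 825, 1210), PR = (-174, 435, 639).
Comparing components 2 and 3: (825)(639) − (1210)(435) = 825 ≠ 0, so PQ and PR are not parallel and the points are not collinear.

No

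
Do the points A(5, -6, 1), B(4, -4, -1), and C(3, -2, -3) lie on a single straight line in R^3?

AB = (-1, 2, -2), AC = (-2, 4, -4).
AB × AC = (0, 0, 0).
The cross product vanishes, so the three points are collinear.

Yes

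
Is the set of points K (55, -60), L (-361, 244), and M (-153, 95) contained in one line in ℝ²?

No

KL = (-416, 304), KM = (-208, 155).
det[KL; KM] = (-416)(155) − (304)(-208) = -1248.
The determinant is nonzero, so they are not collinear.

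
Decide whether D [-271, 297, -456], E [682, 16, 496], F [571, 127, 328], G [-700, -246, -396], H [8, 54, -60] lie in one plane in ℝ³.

The plane through D, E, F has normal n = DE × DF = (-58464, 54432, 74592) and equation n·P = -2003904.
Checking the remaining points: n·G = -2003904, n·H = -2003904.
All equal -2003904, so all 5 points lie in one plane.

Yes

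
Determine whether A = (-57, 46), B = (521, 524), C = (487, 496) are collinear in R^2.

No

AB = (578, 478), AC = (544, 450).
If collinear, AC would be a scalar multiple of AB. But (578)·(450) ≠ (478)·(544) (difference 68), so they are not parallel; the points are not collinear.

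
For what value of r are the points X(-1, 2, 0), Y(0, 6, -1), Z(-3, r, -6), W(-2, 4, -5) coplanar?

Normal to plane XYW: n = (-18, 6, 6); plane equation n·P = 30.
Requiring n·Z = 30: (6)r + (18) = 30.
So r = 2.

2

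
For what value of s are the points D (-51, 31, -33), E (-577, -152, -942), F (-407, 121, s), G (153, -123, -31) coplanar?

-315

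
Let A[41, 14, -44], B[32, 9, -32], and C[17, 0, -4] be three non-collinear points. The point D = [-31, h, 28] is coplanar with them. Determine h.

-24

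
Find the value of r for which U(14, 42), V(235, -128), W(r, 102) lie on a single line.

-64

Collinearity: (W − U) must be parallel to (V − U) = (221, -170).
Cross-multiplying the components: (r − 14)·(-170) = (60)·(221).
Solving gives r = -64.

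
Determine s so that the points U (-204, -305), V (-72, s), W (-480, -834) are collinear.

-52

Collinearity: (V − U) must be parallel to (W − U) = (-276, -529).
Cross-multiplying the components: (s − (-305))·(-276) = (132)·(-529).
Solving gives s = -52.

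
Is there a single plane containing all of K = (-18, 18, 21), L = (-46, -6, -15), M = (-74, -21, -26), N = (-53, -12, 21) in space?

A normal to the plane through K, L, M is n = KL × KM = (-276, 700, -252).
The plane has equation n·P = 12276. For N: n·N = 936.
936 ≠ 12276, so N is off the plane.

No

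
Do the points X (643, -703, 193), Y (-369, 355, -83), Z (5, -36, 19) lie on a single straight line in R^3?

XY = (-1012, 1058, -276), XZ = (-638, 667, -174).
Each component of XZ is 29/46 times the corresponding component of XY, so XZ = 29/46·XY and the points are collinear.

Yes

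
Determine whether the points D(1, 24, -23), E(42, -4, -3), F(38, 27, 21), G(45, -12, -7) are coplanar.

Yes

The four points are coplanar iff the 3×3 determinant with rows DE, DF, DG is zero.
Rows: (41, -28, 20), (37, 3, 44), (44, -36, 16).
Expanding along the first row: (41)(1632) − (-28)(-1344) + (20)(-1464) = 0.
Zero determinant ⇒ coplanar.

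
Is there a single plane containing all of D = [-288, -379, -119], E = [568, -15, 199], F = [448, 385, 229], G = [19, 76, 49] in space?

A normal to the plane through D, E, F is n = DE × DF = (-116280, -63840, 386080).
The plane has equation n·P = 11740480. For G: n·G = 11856760.
11856760 ≠ 11740480, so G is off the plane.

No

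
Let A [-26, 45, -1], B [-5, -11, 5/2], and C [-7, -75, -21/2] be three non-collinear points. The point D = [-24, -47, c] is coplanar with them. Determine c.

Coplanarity requires AB · (AC × AD) = 0.
AB = (21, -56, 7/2), AC = (19, -120, -19/2); the triple product is linear in c with coefficient -1456 and constant term -24024.
Setting it to zero: c = -33/2.

-33/2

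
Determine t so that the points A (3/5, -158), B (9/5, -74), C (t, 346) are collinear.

39/5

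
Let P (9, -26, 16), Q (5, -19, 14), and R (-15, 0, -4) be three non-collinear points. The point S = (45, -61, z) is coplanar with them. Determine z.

Coplanarity requires PQ · (PR × PS) = 0.
PQ = (-4, 7, -2), PR = (-24, 26, -20); the triple product is linear in z with coefficient 64 and constant term -3072.
Setting it to zero: z = 48.

48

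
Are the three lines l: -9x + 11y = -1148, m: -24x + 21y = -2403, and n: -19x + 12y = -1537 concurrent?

Yes

Lines aᵢx + bᵢy = cᵢ with pairwise distinct directions are concurrent exactly when det[aᵢ bᵢ cᵢ] = 0.
Here the determinant is 0.
It vanishes, so the lines are concurrent at (31, -79).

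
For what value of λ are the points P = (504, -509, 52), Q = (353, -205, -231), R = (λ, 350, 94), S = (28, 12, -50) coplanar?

-400

The points are coplanar iff PQ · (PR × PS) = 0.
Expanding, this is linear in λ: (-116435)λ + (-46574000) = 0.
So λ = -400.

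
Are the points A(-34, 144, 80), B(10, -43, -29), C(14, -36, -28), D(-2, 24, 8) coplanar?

Yes

A normal to the plane through A, B, C is n = AB × AC = (576, -480, 1056).
The plane has equation n·P = -4224. For D: n·D = -4224.
Equal, so D lies in the plane and all four are coplanar.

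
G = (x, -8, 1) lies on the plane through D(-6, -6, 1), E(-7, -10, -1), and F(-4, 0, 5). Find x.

A normal to the plane is n = DE × DF = (-4, 0, 2).
G lies in the plane iff n · DG = 0.
This gives (-4)x + (-24) = 0, so x = -6.

-6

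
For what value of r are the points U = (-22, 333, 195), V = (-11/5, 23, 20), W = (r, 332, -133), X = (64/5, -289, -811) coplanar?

-122/5

The points are coplanar iff UV · (UW × UX) = 0.
Expanding, this is linear in r: (-203010)r + (-4953444) = 0.
So r = -122/5.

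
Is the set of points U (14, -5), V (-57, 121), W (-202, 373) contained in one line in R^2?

No

UV = (-71, 126), UW = (-216, 378).
det[UV; UW] = (-71)(378) − (126)(-216) = 378.
The determinant is nonzero, so they are not collinear.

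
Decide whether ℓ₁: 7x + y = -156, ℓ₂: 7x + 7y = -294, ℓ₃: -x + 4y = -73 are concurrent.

Yes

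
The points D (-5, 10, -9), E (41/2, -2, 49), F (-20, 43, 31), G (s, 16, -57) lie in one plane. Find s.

Normal to plane DEF: n = (-2394, -1890, 1323/2); plane equation n·P = -25767/2.
Requiring n·G = -25767/2: (-2394)s + (-135891/2) = -25767/2.
So s = -23.

-23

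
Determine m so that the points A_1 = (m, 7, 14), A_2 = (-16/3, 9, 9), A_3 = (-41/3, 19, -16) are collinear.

-11/3

Direction A_2A_3 = (-25/3, 10, -25). From the y-coordinate of A_1, the parameter along the line is τ = (7 − 9)/10 = -1/5.
Then m = (-16/3) + (-1/5)·(-25/3) = -11/3.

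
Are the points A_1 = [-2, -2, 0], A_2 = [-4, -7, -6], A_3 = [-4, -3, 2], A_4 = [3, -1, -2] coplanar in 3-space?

No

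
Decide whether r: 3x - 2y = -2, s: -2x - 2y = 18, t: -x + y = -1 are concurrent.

Yes

Intersecting r and s: solving the 2×2 system gives (x, y) = (-4, -5).
Substitute into t: (-1)(-4) + (1)(-5) = -1.
This equals -1, so (-4, -5) lies on all three lines and they are concurrent.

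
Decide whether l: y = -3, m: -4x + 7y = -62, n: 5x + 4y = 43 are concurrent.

Intersecting l and m: solving the 2×2 system gives (x, y) = (41/4, -3).
Substitute into n: (5)(41/4) + (4)(-3) = 157/4.
But n requires 43 ≠ 157/4, so the three lines have no common point.

No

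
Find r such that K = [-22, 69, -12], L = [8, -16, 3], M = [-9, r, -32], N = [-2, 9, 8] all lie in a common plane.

The points are coplanar iff KL · (KM × KN) = 0.
Expanding, this is linear in r: (300)r + (-12300) = 0.
So r = 41.

41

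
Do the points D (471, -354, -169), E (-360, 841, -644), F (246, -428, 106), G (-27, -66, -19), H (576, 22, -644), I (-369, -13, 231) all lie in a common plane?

The plane through D, E, F has normal n = DE × DF = (293475, 335400, 330369) and equation n·P = -36337236.
Checking the remaining points: n·G = -36337236, n·H = -36337236, n·I = -36337236.
All equal -36337236, so all 6 points lie in one plane.

Yes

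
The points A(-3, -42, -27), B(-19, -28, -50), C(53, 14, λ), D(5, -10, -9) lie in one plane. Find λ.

Normal to plane ABD: n = (988, 104, -624); plane equation n·P = 9516.
Requiring n·C = 9516: (-624)λ + (53820) = 9516.
So λ = 71.

71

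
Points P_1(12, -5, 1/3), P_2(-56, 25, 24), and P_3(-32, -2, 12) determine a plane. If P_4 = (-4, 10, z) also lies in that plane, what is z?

A normal to the plane is n = P_1P_2 × P_1P_3 = (279, -248, 1116).
P_4 lies in the plane iff n · P_1P_4 = 0.
This gives (1116)z + (-8556) = 0, so z = 23/3.

23/3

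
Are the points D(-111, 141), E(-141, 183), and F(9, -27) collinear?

DE = (-30, 42), DF = (120, -168).
Checking proportionality: DF = -4·DE, so the vectors are parallel and the points are collinear.

Yes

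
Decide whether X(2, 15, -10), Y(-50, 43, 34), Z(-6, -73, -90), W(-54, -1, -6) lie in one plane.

With X as base: XY = (-52, 28, 44), XZ = (-8, -88, -80), XW = (-56, -16, 4).
XZ × XW = (-1632, 4512, -4800).
XY · (XZ × XW) = 0.
The scalar triple product vanishes, so the four points are coplanar.

Yes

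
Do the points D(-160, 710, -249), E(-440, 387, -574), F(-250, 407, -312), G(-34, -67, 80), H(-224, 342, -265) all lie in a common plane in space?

No

The plane through D, E, F has normal n = DE × DF = (-78126, 11610, 55770) and equation n·P = 6856530.
Checking the remaining points: n·G = 6340014, n·H = 6691794.
Since n·G = 6340014 ≠ 6856530, G is off the plane and the points are not all coplanar.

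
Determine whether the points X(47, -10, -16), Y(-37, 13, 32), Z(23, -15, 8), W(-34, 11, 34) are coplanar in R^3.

A normal to the plane through X, Y, Z is n = XY × XZ = (792, 864, 972).
The plane has equation n·P = 13032. For W: n·W = 15624.
15624 ≠ 13032, so W is off the plane.

No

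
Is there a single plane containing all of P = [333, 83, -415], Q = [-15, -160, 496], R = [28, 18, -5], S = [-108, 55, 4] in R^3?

The four points are coplanar iff the 3×3 determinant with rows PQ, PR, PS is zero.
Rows: (-348, -243, 911), (-305, -65, 410), (-441, -28, 419).
Expanding along the first row: (-348)(-15755) − (-243)(53015) + (911)(-20125) = 31510.
Nonzero ⇒ not coplanar.

No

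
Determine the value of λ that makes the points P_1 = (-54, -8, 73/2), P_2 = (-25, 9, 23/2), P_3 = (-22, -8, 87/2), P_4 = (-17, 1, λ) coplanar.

Normal to plane P_1P_2P_3: n = (119, -1003, -544); plane equation n·P = -18258.
Requiring n·P_4 = -18258: (-544)λ + (-3026) = -18258.
So λ = 28.

28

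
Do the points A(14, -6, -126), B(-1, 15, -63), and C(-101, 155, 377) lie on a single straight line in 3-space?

AB = (-15, 21, 63), AC = (-115, 161, 503).
AB × AC = (420, 300, 0).
The cross product is nonzero, so the points do not lie on one line.

No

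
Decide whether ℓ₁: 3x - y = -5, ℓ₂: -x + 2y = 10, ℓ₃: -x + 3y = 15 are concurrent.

Yes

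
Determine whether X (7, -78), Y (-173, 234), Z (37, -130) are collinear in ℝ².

XY = (-180, 312), XZ = (30, -52).
Twice the signed area of △XYZ is (-180)(-52) − (312)(30) = 0.
The triangle is degenerate (zero area), so the points are collinear.

Yes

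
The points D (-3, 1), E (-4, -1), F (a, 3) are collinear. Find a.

-2

Collinearity: (F − D) must be parallel to (E − D) = (-1, -2).
Cross-multiplying the components: (a − (-3))·(-2) = (2)·(-1).
Solving gives a = -2.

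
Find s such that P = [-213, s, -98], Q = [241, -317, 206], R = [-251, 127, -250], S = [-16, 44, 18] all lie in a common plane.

Coplanarity ⇔ det[PQ; PR; PS] = 0.
Expanding, this is linear in s: (-24696)s + (9705528) = 0.
So s = 393.

393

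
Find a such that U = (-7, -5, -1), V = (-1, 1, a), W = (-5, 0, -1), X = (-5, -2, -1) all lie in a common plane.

Coplanarity ⇔ det[UV; UW; UX] = 0.
Expanding, this is linear in a: (-4)a + (-4) = 0.
So a = -1.

-1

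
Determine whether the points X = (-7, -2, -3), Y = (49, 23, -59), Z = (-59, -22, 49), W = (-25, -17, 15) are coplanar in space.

Yes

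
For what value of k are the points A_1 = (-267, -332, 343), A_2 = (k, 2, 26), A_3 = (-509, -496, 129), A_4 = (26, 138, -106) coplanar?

The points are coplanar iff A_1A_2 · (A_1A_3 × A_1A_4) = 0.
Expanding, this is linear in k: (174216)k + (10104528) = 0.
So k = -58.

-58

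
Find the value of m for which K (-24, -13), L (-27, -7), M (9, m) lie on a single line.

-79

The three points are collinear iff det[KL; KM] = 0.
This determinant is linear in m: (-3)m + (-237) = 0, so m = -79.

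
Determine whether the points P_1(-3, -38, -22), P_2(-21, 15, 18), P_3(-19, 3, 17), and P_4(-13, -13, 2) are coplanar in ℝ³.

No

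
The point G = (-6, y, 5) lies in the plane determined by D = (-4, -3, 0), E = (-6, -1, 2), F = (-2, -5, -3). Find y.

Coplanarity requires DE · (DF × DG) = 0.
DE = (-2, 2, 2), DF = (2, -2, -3); the triple product is linear in y with coefficient -2 and constant term -2.
Setting it to zero: y = -1.

-1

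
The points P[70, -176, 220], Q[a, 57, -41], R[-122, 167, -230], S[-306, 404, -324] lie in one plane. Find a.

-71

Normal to plane PRS: n = (74408, 64752, 17608); plane equation n·X = -2314032.
Requiring n·Q = -2314032: (74408)a + (2968936) = -2314032.
So a = -71.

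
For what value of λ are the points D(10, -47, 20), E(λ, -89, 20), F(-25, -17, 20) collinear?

59

Collinearity requires DE × DF = 0; each component is linear in λ.
The z-component gives (30)λ + (-1770) = 0, so λ = 59.
The remaining components then also vanish.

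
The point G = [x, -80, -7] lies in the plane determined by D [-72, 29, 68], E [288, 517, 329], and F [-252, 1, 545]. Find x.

-147

The plane through D, E, F has equation 240084x − 218700y + 77760z = -18340668.
Substituting G: (240084)x + (16951680) = -18340668, so x = -147.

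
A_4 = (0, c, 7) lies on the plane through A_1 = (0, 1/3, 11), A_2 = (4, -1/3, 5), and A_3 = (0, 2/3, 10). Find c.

5/3

A normal to the plane is n = A_1A_2 × A_1A_3 = (8/3, 4, 4/3).
A_4 lies in the plane iff n · A_1A_4 = 0.
This gives (4)c + (-20/3) = 0, so c = 5/3.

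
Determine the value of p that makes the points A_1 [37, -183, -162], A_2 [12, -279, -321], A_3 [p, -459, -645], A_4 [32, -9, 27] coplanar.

Coplanarity ⇔ det[A_1A_2; A_1A_3; A_1A_4] = 0.
Expanding, this is linear in p: (-9522)p + (-457056) = 0.
So p = -48.

-48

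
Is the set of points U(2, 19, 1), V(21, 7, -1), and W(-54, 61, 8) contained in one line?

No

UV = (19, -12, -2), UW = (-56, 42, 7).
UV × UW = (0, -21, 126).
The cross product is nonzero, so the points do not lie on one line.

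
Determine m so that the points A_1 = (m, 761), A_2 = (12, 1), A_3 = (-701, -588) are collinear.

932

The three points are collinear iff det[A_1A_2; A_1A_3] = 0.
This determinant is linear in m: (589)m + (-548948) = 0, so m = 932.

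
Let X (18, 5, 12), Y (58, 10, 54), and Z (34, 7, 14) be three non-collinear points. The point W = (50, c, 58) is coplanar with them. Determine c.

Coplanarity requires XY · (XZ × XW) = 0.
XY = (40, 5, 42), XZ = (16, 2, 2); the triple product is linear in c with coefficient 592 and constant term -5328.
Setting it to zero: c = 9.

9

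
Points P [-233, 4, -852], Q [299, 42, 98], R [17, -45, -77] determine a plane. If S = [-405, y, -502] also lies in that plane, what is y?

-142

A normal to the plane is n = PQ × PR = (76000, -174800, -35568).
S lies in the plane iff n · PS = 0.
This gives (-174800)y + (-24821600) = 0, so y = -142.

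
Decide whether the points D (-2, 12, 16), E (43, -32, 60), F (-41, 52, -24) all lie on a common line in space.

DE = (45, -44, 44), DF = (-39, 40, -40).
Comparing components 3 and 1: (44)(-39) − (45)(-40) = 84 ≠ 0, so DE and DF are not parallel and the points are not collinear.

No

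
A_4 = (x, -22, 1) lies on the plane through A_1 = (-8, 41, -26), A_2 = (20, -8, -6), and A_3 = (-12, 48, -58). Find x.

Coplanarity requires A_1A_2 · (A_1A_3 × A_1A_4) = 0.
A_1A_2 = (28, -49, 20), A_1A_3 = (-4, 7, -32); the triple product is linear in x with coefficient 1428 and constant term -39984.
Setting it to zero: x = 28.

28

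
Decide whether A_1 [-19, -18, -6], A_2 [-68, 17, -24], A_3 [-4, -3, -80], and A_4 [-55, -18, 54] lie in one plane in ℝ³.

No

A normal to the plane through A_1, A_2, A_3 is n = A_1A_2 × A_1A_3 = (-2320, -3896, -1260).
The plane has equation n·P = 121768. For A_4: n·A_4 = 129688.
129688 ≠ 121768, so A_4 is off the plane.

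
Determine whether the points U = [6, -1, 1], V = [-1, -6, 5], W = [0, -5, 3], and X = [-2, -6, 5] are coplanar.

No

With U as base: UV = (-7, -5, 4), UW = (-6, -4, 2), UX = (-8, -5, 4).
UW × UX = (-6, 8, -2).
UV · (UW × UX) = -6.
Since -6 ≠ 0, the four points are not coplanar.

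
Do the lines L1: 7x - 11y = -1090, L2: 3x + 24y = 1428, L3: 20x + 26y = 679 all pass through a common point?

No

Intersecting L1 and L2: solving the 2×2 system gives (x, y) = (-52, 66).
Substitute into L3: (20)(-52) + (26)(66) = 676.
But L3 requires 679 ≠ 676, so the three lines have no common point.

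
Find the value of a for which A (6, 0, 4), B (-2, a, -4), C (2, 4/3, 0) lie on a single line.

8/3

Direction AC = (-4, 4/3, -4). From the x-coordinate of B, the parameter along the line is τ = (-2 − 6)/(-4) = 2.
Then a = 0 + 2·(4/3) = 8/3.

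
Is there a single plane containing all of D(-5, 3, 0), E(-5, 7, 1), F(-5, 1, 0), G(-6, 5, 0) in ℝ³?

No

A normal to the plane through D, E, F is n = DE × DF = (2, 0, 0).
The plane has equation n·P = -10. For G: n·G = -12.
-12 ≠ -10, so G is off the plane.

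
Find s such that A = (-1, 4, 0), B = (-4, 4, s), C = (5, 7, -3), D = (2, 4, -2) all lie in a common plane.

2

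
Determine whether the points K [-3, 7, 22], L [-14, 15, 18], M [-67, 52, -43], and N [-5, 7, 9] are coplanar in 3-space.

No

The four points are coplanar iff the 3×3 determinant with rows KL, KM, KN is zero.
Rows: (-11, 8, -4), (-64, 45, -65), (-2, 0, -13).
Expanding along the first row: (-11)(-585) − (8)(702) + (-4)(90) = 459.
Nonzero ⇒ not coplanar.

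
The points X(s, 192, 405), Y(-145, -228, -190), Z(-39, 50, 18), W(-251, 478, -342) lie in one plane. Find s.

The points are coplanar iff XY · (XZ × XW) = 0.
Expanding, this is linear in s: (189104)s + (-32147680) = 0.
So s = 170.

170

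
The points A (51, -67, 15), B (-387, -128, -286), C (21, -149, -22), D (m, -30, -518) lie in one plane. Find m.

Normal to plane ABC: n = (-22425, -7176, 34086); plane equation n·P = -151593.
Requiring n·D = -151593: (-22425)m + (-17441268) = -151593.
So m = -771.

-771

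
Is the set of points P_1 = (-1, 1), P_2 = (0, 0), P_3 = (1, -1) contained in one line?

P_1P_2 = (1, -1), P_1P_3 = (2, -2).
Twice the signed area of △P_1P_2P_3 is (1)(-2) − (-1)(2) = 0.
The triangle is degenerate (zero area), so the points are collinear.

Yes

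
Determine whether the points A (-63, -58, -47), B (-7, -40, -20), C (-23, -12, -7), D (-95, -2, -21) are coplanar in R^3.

Yes

With A as base: AB = (56, 18, 27), AC = (40, 46, 40), AD = (-32, 56, 26).
AC × AD = (-1044, -2320, 3712).
AB · (AC × AD) = 0.
The scalar triple product vanishes, so the four points are coplanar.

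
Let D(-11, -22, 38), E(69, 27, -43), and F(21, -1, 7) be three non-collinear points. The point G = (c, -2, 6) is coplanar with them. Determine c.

Coplanarity requires DE · (DF × DG) = 0.
DE = (80, 49, -81), DF = (32, 21, -31); the triple product is linear in c with coefficient 182 and constant term -3822.
Setting it to zero: c = 21.

21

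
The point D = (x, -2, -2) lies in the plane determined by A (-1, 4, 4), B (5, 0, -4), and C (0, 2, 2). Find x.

2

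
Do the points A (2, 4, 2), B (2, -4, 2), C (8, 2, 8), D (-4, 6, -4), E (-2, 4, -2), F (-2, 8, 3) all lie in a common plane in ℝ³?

No

The plane through A, B, C has normal n = AB × AC = (-48, 0, 48) and equation n·P = 0.
Checking the remaining points: n·D = 0, n·E = 0, n·F = 240.
Since n·F = 240 ≠ 0, F is off the plane and the points are not all coplanar.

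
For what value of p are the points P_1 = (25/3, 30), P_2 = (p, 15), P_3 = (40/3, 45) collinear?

10/3

Collinearity: (P_2 − P_1) must be parallel to (P_3 − P_1) = (5, 15).
Cross-multiplying the components: (p − 25/3)·(15) = (-15)·(5).
Solving gives p = 10/3.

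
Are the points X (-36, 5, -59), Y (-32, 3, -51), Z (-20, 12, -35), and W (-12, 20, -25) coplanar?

No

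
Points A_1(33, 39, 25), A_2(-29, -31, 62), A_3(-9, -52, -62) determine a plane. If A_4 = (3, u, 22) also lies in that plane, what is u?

-3

The plane through A_1, A_2, A_3 has equation 9457x − 6948y + 2702z = 108659.
Substituting A_4: (-6948)u + (87815) = 108659, so u = -3.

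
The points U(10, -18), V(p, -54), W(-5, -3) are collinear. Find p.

46

Collinearity: (V − U) must be parallel to (W − U) = (-15, 15).
Cross-multiplying the components: (p − 10)·(15) = (-36)·(-15).
Solving gives p = 46.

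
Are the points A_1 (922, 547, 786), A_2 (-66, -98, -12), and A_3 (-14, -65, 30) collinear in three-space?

No

A_1A_2 = (-988, -645, -798), A_1A_3 = (-936, -612, -756).
Comparing components 2 and 3: (-645)(-756) − (-798)(-612) = -756 ≠ 0, so A_1A_2 and A_1A_3 are not parallel and the points are not collinear.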